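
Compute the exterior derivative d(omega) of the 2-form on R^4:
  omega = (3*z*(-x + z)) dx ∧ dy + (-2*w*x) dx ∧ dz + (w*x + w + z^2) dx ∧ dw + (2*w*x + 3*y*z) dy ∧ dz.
d(omega) = (2*w - 3*x + 6*z) dx ∧ dy ∧ dz + (-2*x - 2*z) dx ∧ dz ∧ dw + (2*x) dy ∧ dz ∧ dw

For a 2-form omega = sum_{i<j} g_{ij} dx_i ∧ dx_j, the exterior derivative is
  d(omega) = sum_{i<j} d(g_{ij}) ∧ dx_i ∧ dx_j = sum_{i<j, k} (∂g_{ij}/∂x_k) dx_k ∧ dx_i ∧ dx_j.
Expand each term, using dx_k ∧ dx_i ∧ dx_j = sgn(permutation) dx_{(a)} ∧ dx_{(b)} ∧ dx_{(c)} with (a < b < c) sorted:
  d(3*z*(-x + z)) includes (∂/∂z)(3*z*(-x + z)) dz = (-3*x + 6*z) dz, which multiplied by dx ∧ dy gives (-3*x + 6*z) dx ∧ dy ∧ dz
  d(-2*w*x) includes (∂/∂w)(-2*w*x) dw = (-2*x) dw, which multiplied by dx ∧ dz gives (-2*x) dx ∧ dz ∧ dw
  d(w*x + w + z^2) includes (∂/∂z)(w*x + w + z^2) dz = (2*z) dz, which multiplied by dx ∧ dw gives (-2*z) dx ∧ dz ∧ dw
  d(2*w*x + 3*y*z) includes (∂/∂x)(2*w*x + 3*y*z) dx = (2*w) dx, which multiplied by dy ∧ dz gives (2*w) dx ∧ dy ∧ dz
  d(2*w*x + 3*y*z) includes (∂/∂w)(2*w*x + 3*y*z) dw = (2*x) dw, which multiplied by dy ∧ dz gives (2*x) dy ∧ dz ∧ dw
Collecting like 3-forms: d(omega) = (2*w - 3*x + 6*z) dx ∧ dy ∧ dz + (-2*x - 2*z) dx ∧ dz ∧ dw + (2*x) dy ∧ dz ∧ dw.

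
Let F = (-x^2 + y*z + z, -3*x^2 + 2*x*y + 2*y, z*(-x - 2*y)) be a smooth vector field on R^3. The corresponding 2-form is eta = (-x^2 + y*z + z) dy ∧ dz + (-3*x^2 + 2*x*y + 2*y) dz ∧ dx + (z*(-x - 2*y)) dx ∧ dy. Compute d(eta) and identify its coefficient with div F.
d(eta) = (-x - 2*y + 2) dx ∧ dy ∧ dz; div F = -x - 2*y + 2

For a 2-form in R^3 of the form above, applying d gives a 3-form with coefficient ∂P/∂x + ∂Q/∂y + ∂R/∂z:
  ∂P/∂x = -2*x
  ∂Q/∂y = 2*x + 2
  ∂R/∂z = -x - 2*y
Sum = -x - 2*y + 2, which is exactly div F.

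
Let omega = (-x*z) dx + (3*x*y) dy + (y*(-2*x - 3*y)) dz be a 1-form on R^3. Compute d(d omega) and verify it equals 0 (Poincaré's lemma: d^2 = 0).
d(d omega) = 0

Step 1: d omega = sum_{i<j} (∂f_j/∂x_i - ∂f_i/∂x_j) dx_i ∧ dx_j:
  coeff of dx ∧ dy: 3*y
  coeff of dx ∧ dz: x - 2*y
  coeff of dy ∧ dz: -2*x - 6*y
Step 2: Apply d again to each 2-form coefficient. The only possible 3-form in R^3 is dx ∧ dy ∧ dz, with coefficient
  ∂(coeff of dy∧dz)/∂x - ∂(coeff of dx∧dz)/∂y + ∂(coeff of dx∧dy)/∂z
  = ∂/∂x (-2*x - 6*y) - ∂/∂y (x - 2*y) + ∂/∂z (3*y).
Each of these terms simplifies to sums of mixed partials that cancel in pairs. The result is 0 (by equality of mixed partials for smooth functions — Schwarz / Clairaut).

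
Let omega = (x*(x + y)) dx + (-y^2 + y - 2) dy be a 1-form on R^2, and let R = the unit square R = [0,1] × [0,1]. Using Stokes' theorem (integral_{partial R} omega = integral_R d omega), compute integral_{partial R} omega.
integral_(partial R) omega = -1/2

Stokes: integral_partial_R omega = integral_R d omega with d omega = (∂Q/∂x - ∂P/∂y) dx ∧ dy.
  ∂Q/∂x = 0
  ∂P/∂y = x
  integrand = ∂Q/∂x - ∂P/∂y = -x.
Integrating over R: integral_0^1 integral_0^1 (-x) dx dy = -1/2.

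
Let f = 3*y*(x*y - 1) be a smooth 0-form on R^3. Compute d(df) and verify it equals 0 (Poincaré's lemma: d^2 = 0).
d(df) = 0

Step 1: df = sum_i (∂f/∂x_i) dx_i = (3*y^2) dx + (6*x*y - 3) dy + (0) dz.
Step 2: Apply d again. Using the 1-form formula, the coefficient of dx ∧ dy in d(df) is ∂^2 f/∂x ∂y - ∂^2 f/∂y ∂x = (6*y) - (6*y) = 0 (equality of mixed partials for smooth f).
Similarly for dx ∧ dz and dy ∧ dz — all coefficients vanish. So d(df) = 0.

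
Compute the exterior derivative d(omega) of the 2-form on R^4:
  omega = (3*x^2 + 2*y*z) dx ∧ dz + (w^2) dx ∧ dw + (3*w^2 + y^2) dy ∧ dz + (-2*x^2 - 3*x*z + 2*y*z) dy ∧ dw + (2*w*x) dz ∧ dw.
d(omega) = (-2*z) dx ∧ dy ∧ dz + (6*w + 3*x - 2*y) dy ∧ dz ∧ dw + (-4*x - 3*z) dx ∧ dy ∧ dw + (2*w) dx ∧ dz ∧ dw

For a 2-form omega = sum_{i<j} g_{ij} dx_i ∧ dx_j, the exterior derivative is
  d(omega) = sum_{i<j} d(g_{ij}) ∧ dx_i ∧ dx_j = sum_{i<j, k} (∂g_{ij}/∂x_k) dx_k ∧ dx_i ∧ dx_j.
Expand each term, using dx_k ∧ dx_i ∧ dx_j = sgn(permutation) dx_{(a)} ∧ dx_{(b)} ∧ dx_{(c)} with (a < b < c) sorted:
  d(3*x^2 + 2*y*z) includes (∂/∂y)(3*x^2 + 2*y*z) dy = (2*z) dy, which multiplied by dx ∧ dz gives (-2*z) dx ∧ dy ∧ dz
  d(3*w^2 + y^2) includes (∂/∂w)(3*w^2 + y^2) dw = (6*w) dw, which multiplied by dy ∧ dz gives (6*w) dy ∧ dz ∧ dw
  d(-2*x^2 - 3*x*z + 2*y*z) includes (∂/∂x)(-2*x^2 - 3*x*z + 2*y*z) dx = (-4*x - 3*z) dx, which multiplied by dy ∧ dw gives (-4*x - 3*z) dx ∧ dy ∧ dw
  d(-2*x^2 - 3*x*z + 2*y*z) includes (∂/∂z)(-2*x^2 - 3*x*z + 2*y*z) dz = (-3*x + 2*y) dz, which multiplied by dy ∧ dw gives (3*x - 2*y) dy ∧ dz ∧ dw
  d(2*w*x) includes (∂/∂x)(2*w*x) dx = (2*w) dx, which multiplied by dz ∧ dw gives (2*w) dx ∧ dz ∧ dw
Collecting like 3-forms: d(omega) = (-2*z) dx ∧ dy ∧ dz + (6*w + 3*x - 2*y) dy ∧ dz ∧ dw + (-4*x - 3*z) dx ∧ dy ∧ dw + (2*w) dx ∧ dz ∧ dw.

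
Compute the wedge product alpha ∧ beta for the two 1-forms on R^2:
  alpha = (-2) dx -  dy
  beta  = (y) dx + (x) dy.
alpha ∧ beta = (-2*x + y) dx ∧ dy

Distribute the wedge, using dx_i ∧ dx_j = -dx_j ∧ dx_i and dx_i ∧ dx_i = 0. For each pair (i, j) with i < j, the coefficient of dx_i ∧ dx_j in alpha ∧ beta is (alpha_i * beta_j - alpha_j * beta_i). Collecting: alpha ∧ beta = (-2*x + y) dx ∧ dy.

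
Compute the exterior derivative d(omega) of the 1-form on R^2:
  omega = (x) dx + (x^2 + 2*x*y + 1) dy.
d(omega) = (2*x + 2*y) dx ∧ dy

For a 1-form omega = sum_i f_i dx_i, the exterior derivative is
  d(omega) = sum_{i < j} (∂f_j/∂x_i - ∂f_i/∂x_j) dx_i ∧ dx_j.
  coefficient of dx ∧ dy: ∂f_2/∂x - ∂f_1/∂y = ∂(x^2 + 2*x*y + 1)/∂x - ∂(x)/∂y = 2*x + 2*y
Assembling: d(omega) = (2*x + 2*y) dx ∧ dy.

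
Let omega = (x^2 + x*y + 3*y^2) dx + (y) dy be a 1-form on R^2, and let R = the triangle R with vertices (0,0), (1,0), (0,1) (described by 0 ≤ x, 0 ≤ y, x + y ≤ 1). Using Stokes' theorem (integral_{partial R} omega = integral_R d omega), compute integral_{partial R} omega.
integral_(partial R) omega = -7/6

Stokes: integral_partial_R omega = integral_R d omega with d omega = (∂Q/∂x - ∂P/∂y) dx ∧ dy.
  ∂Q/∂x = 0
  ∂P/∂y = x + 6*y
  integrand = ∂Q/∂x - ∂P/∂y = -x - 6*y.
Integrating over R: integral_0^1 integral_0^{1-x} (-x - 6*y) dy dx = -7/6.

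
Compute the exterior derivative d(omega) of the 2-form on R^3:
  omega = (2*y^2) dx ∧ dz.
d(omega) = (-4*y) dx ∧ dy ∧ dz

For a 2-form omega = sum_{i<j} g_{ij} dx_i ∧ dx_j, the exterior derivative is
  d(omega) = sum_{i<j} d(g_{ij}) ∧ dx_i ∧ dx_j = sum_{i<j, k} (∂g_{ij}/∂x_k) dx_k ∧ dx_i ∧ dx_j.
Expand each term, using dx_k ∧ dx_i ∧ dx_j = sgn(permutation) dx_{(a)} ∧ dx_{(b)} ∧ dx_{(c)} with (a < b < c) sorted:
  d(2*y^2) includes (∂/∂y)(2*y^2) dy = (4*y) dy, which multiplied by dx ∧ dz gives (-4*y) dx ∧ dy ∧ dz
Collecting like 3-forms: d(omega) = (-4*y) dx ∧ dy ∧ dz.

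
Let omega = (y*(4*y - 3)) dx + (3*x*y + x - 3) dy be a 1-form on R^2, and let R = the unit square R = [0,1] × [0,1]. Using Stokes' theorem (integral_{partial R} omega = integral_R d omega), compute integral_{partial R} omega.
integral_(partial R) omega = 3/2

Stokes: integral_partial_R omega = integral_R d omega with d omega = (∂Q/∂x - ∂P/∂y) dx ∧ dy.
  ∂Q/∂x = 3*y + 1
  ∂P/∂y = 8*y - 3
  integrand = ∂Q/∂x - ∂P/∂y = 4 - 5*y.
Integrating over R: integral_0^1 integral_0^1 (4 - 5*y) dx dy = 3/2.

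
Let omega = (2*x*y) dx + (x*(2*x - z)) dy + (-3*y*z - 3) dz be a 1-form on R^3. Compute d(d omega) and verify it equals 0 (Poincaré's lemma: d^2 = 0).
d(d omega) = 0

Step 1: d omega = sum_{i<j} (∂f_j/∂x_i - ∂f_i/∂x_j) dx_i ∧ dx_j:
  coeff of dx ∧ dy: 2*x - z
  coeff of dx ∧ dz: 0
  coeff of dy ∧ dz: x - 3*z
Step 2: Apply d again to each 2-form coefficient. The only possible 3-form in R^3 is dx ∧ dy ∧ dz, with coefficient
  ∂(coeff of dy∧dz)/∂x - ∂(coeff of dx∧dz)/∂y + ∂(coeff of dx∧dy)/∂z
  = ∂/∂x (x - 3*z) - ∂/∂y (0) + ∂/∂z (2*x - z).
Each of these terms simplifies to sums of mixed partials that cancel in pairs. The result is 0 (by equality of mixed partials for smooth functions — Schwarz / Clairaut).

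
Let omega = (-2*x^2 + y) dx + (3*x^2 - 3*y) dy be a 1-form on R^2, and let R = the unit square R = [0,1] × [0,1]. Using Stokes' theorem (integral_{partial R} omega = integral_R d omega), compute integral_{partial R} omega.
integral_(partial R) omega = 2

Stokes: integral_partial_R omega = integral_R d omega with d omega = (∂Q/∂x - ∂P/∂y) dx ∧ dy.
  ∂Q/∂x = 6*x
  ∂P/∂y = 1
  integrand = ∂Q/∂x - ∂P/∂y = 6*x - 1.
Integrating over R: integral_0^1 integral_0^1 (6*x - 1) dx dy = 2.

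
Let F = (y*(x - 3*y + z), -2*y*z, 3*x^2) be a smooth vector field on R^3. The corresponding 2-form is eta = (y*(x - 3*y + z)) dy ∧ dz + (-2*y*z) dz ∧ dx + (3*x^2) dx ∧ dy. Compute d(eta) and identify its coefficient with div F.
d(eta) = (y - 2*z) dx ∧ dy ∧ dz; div F = y - 2*z

For a 2-form in R^3 of the form above, applying d gives a 3-form with coefficient ∂P/∂x + ∂Q/∂y + ∂R/∂z:
  ∂P/∂x = y
  ∂Q/∂y = -2*z
  ∂R/∂z = 0
Sum = y - 2*z, which is exactly div F.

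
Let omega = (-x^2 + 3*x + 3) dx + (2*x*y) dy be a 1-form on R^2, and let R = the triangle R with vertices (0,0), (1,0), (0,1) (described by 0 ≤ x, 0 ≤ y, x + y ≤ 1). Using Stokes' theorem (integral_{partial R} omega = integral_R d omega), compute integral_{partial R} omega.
integral_(partial R) omega = 1/3

Stokes: integral_partial_R omega = integral_R d omega with d omega = (∂Q/∂x - ∂P/∂y) dx ∧ dy.
  ∂Q/∂x = 2*y
  ∂P/∂y = 0
  integrand = ∂Q/∂x - ∂P/∂y = 2*y.
Integrating over R: integral_0^1 integral_0^{1-x} (2*y) dy dx = 1/3.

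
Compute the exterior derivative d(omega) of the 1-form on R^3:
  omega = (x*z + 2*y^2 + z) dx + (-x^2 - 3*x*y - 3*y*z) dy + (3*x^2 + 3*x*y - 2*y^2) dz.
d(omega) = (-2*x - 7*y) dx ∧ dy + (5*x + 3*y - 1) dx ∧ dz + (3*x - y) dy ∧ dz

For a 1-form omega = sum_i f_i dx_i, the exterior derivative is
  d(omega) = sum_{i < j} (∂f_j/∂x_i - ∂f_i/∂x_j) dx_i ∧ dx_j.
  coefficient of dx ∧ dy: ∂f_2/∂x - ∂f_1/∂y = ∂(-x^2 - 3*x*y - 3*y*z)/∂x - ∂(x*z + 2*y^2 + z)/∂y = -2*x - 7*y
  coefficient of dx ∧ dz: ∂f_3/∂x - ∂f_1/∂z = ∂(3*x^2 + 3*x*y - 2*y^2)/∂x - ∂(x*z + 2*y^2 + z)/∂z = 5*x + 3*y - 1
  coefficient of dy ∧ dz: ∂f_3/∂y - ∂f_2/∂z = ∂(3*x^2 + 3*x*y - 2*y^2)/∂y - ∂(-x^2 - 3*x*y - 3*y*z)/∂z = 3*x - y
Assembling: d(omega) = (-2*x - 7*y) dx ∧ dy + (5*x + 3*y - 1) dx ∧ dz + (3*x - y) dy ∧ dz.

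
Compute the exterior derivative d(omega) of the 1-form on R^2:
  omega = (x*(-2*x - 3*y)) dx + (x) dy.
d(omega) = (3*x + 1) dx ∧ dy

For a 1-form omega = sum_i f_i dx_i, the exterior derivative is
  d(omega) = sum_{i < j} (∂f_j/∂x_i - ∂f_i/∂x_j) dx_i ∧ dx_j.
  coefficient of dx ∧ dy: ∂f_2/∂x - ∂f_1/∂y = ∂(x)/∂x - ∂(x*(-2*x - 3*y))/∂y = 3*x + 1
Assembling: d(omega) = (3*x + 1) dx ∧ dy.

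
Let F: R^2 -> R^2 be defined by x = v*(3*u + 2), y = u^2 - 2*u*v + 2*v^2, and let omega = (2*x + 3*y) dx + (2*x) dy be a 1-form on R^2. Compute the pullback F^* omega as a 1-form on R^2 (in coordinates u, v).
F^* omega = (v*(21*u^2 - 12*u*v + 8*u + 18*v^2 + 4*v)) du + (9*u^3 - 12*u^2*v + 6*u^2 + 42*u*v^2 + 4*u*v + 28*v^2 + 8*v) dv

Using F^*(f dg) = (f ∘ F) d(g ∘ F), substitute each coordinate x_i by F_i(u, v) in f_i, and replace dx_i by d F_i = (∂F_i/∂u) du + (∂F_i/∂v) dv.
  For the x component: f_1(F) = 3*u^2 + 6*v^2 + 4*v; d F_1 = (3*v) du + (3*u + 2) dv
  For the y component: f_2(F) = 2*v*(3*u + 2); d F_2 = (2*u - 2*v) du + (-2*u + 4*v) dv
Combining and collecting du, dv coefficients:
  coeff of du: v*(21*u^2 - 12*u*v + 8*u + 18*v^2 + 4*v)
  coeff of dv: 9*u^3 - 12*u^2*v + 6*u^2 + 42*u*v^2 + 4*u*v + 28*v^2 + 8*v
F^* omega = (v*(21*u^2 - 12*u*v + 8*u + 18*v^2 + 4*v)) du + (9*u^3 - 12*u^2*v + 6*u^2 + 42*u*v^2 + 4*u*v + 28*v^2 + 8*v) dv.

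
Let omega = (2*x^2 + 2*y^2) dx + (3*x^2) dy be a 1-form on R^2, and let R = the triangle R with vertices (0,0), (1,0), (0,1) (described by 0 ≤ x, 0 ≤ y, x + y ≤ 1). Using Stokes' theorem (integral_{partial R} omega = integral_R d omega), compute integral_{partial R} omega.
integral_(partial R) omega = 1/3

Stokes: integral_partial_R omega = integral_R d omega with d omega = (∂Q/∂x - ∂P/∂y) dx ∧ dy.
  ∂Q/∂x = 6*x
  ∂P/∂y = 4*y
  integrand = ∂Q/∂x - ∂P/∂y = 6*x - 4*y.
Integrating over R: integral_0^1 integral_0^{1-x} (6*x - 4*y) dy dx = 1/3.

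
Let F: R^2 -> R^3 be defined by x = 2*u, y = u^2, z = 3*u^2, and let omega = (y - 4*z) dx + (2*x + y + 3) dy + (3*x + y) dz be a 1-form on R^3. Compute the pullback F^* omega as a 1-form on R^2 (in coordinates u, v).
F^* omega = (2*u*(4*u^2 + 11*u + 3)) du

Using F^*(f dg) = (f ∘ F) d(g ∘ F), substitute each coordinate x_i by F_i(u, v) in f_i, and replace dx_i by d F_i = (∂F_i/∂u) du + (∂F_i/∂v) dv.
  For the x component: f_1(F) = -11*u^2; d F_1 = (2) du + (0) dv
  For the y component: f_2(F) = u^2 + 4*u + 3; d F_2 = (2*u) du + (0) dv
  For the z component: f_3(F) = u*(u + 6); d F_3 = (6*u) du + (0) dv
Combining and collecting du, dv coefficients:
  coeff of du: 2*u*(4*u^2 + 11*u + 3)
  coeff of dv: 0
F^* omega = (2*u*(4*u^2 + 11*u + 3)) du.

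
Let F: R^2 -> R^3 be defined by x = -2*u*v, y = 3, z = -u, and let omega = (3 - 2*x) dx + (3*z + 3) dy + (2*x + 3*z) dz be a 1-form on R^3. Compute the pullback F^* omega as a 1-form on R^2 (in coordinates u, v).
F^* omega = (-8*u*v^2 + 4*u*v + 3*u - 6*v) du + (2*u*(-4*u*v - 3)) dv

Using F^*(f dg) = (f ∘ F) d(g ∘ F), substitute each coordinate x_i by F_i(u, v) in f_i, and replace dx_i by d F_i = (∂F_i/∂u) du + (∂F_i/∂v) dv.
  For the x component: f_1(F) = 4*u*v + 3; d F_1 = (-2*v) du + (-2*u) dv
  For the y component: f_2(F) = 3 - 3*u; d F_2 = (0) du + (0) dv
  For the z component: f_3(F) = u*(-4*v - 3); d F_3 = (-1) du + (0) dv
Combining and collecting du, dv coefficients:
  coeff of du: -8*u*v^2 + 4*u*v + 3*u - 6*v
  coeff of dv: 2*u*(-4*u*v - 3)
F^* omega = (-8*u*v^2 + 4*u*v + 3*u - 6*v) du + (2*u*(-4*u*v - 3)) dv.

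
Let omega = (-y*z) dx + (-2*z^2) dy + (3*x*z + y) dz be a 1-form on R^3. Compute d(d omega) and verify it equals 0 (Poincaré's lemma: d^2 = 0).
d(d omega) = 0

Step 1: d omega = sum_{i<j} (∂f_j/∂x_i - ∂f_i/∂x_j) dx_i ∧ dx_j:
  coeff of dx ∧ dy: z
  coeff of dx ∧ dz: y + 3*z
  coeff of dy ∧ dz: 4*z + 1
Step 2: Apply d again to each 2-form coefficient. The only possible 3-form in R^3 is dx ∧ dy ∧ dz, with coefficient
  ∂(coeff of dy∧dz)/∂x - ∂(coeff of dx∧dz)/∂y + ∂(coeff of dx∧dy)/∂z
  = ∂/∂x (4*z + 1) - ∂/∂y (y + 3*z) + ∂/∂z (z).
Each of these terms simplifies to sums of mixed partials that cancel in pairs. The result is 0 (by equality of mixed partials for smooth functions — Schwarz / Clairaut).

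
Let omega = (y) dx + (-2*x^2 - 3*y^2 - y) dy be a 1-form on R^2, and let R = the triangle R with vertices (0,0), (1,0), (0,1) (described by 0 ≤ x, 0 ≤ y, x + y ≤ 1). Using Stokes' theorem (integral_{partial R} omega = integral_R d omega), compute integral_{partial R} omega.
integral_(partial R) omega = -7/6

Stokes: integral_partial_R omega = integral_R d omega with d omega = (∂Q/∂x - ∂P/∂y) dx ∧ dy.
  ∂Q/∂x = -4*x
  ∂P/∂y = 1
  integrand = ∂Q/∂x - ∂P/∂y = -4*x - 1.
Integrating over R: integral_0^1 integral_0^{1-x} (-4*x - 1) dy dx = -7/6.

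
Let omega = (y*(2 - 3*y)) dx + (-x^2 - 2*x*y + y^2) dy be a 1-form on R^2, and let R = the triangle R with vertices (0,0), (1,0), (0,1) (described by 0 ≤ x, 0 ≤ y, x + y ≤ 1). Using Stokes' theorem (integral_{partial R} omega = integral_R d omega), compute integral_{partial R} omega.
integral_(partial R) omega = -2/3

Stokes: integral_partial_R omega = integral_R d omega with d omega = (∂Q/∂x - ∂P/∂y) dx ∧ dy.
  ∂Q/∂x = -2*x - 2*y
  ∂P/∂y = 2 - 6*y
  integrand = ∂Q/∂x - ∂P/∂y = -2*x + 4*y - 2.
Integrating over R: integral_0^1 integral_0^{1-x} (-2*x + 4*y - 2) dy dx = -2/3.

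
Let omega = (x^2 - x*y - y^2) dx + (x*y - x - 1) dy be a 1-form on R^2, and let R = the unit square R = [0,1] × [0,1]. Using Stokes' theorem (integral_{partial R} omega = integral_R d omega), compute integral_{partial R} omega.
integral_(partial R) omega = 1

Stokes: integral_partial_R omega = integral_R d omega with d omega = (∂Q/∂x - ∂P/∂y) dx ∧ dy.
  ∂Q/∂x = y - 1
  ∂P/∂y = -x - 2*y
  integrand = ∂Q/∂x - ∂P/∂y = x + 3*y - 1.
Integrating over R: integral_0^1 integral_0^1 (x + 3*y - 1) dx dy = 1.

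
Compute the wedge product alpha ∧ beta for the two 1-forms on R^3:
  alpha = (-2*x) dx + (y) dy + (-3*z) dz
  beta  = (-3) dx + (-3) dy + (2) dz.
alpha ∧ beta = (6*x + 3*y) dx ∧ dy + (-4*x - 9*z) dx ∧ dz + (2*y - 9*z) dy ∧ dz

Distribute the wedge, using dx_i ∧ dx_j = -dx_j ∧ dx_i and dx_i ∧ dx_i = 0. For each pair (i, j) with i < j, the coefficient of dx_i ∧ dx_j in alpha ∧ beta is (alpha_i * beta_j - alpha_j * beta_i). Collecting: alpha ∧ beta = (6*x + 3*y) dx ∧ dy + (-4*x - 9*z) dx ∧ dz + (2*y - 9*z) dy ∧ dz.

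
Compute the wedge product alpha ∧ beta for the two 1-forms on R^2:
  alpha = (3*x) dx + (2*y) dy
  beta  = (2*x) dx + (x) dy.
alpha ∧ beta = (x*(3*x - 4*y)) dx ∧ dy

Distribute the wedge, using dx_i ∧ dx_j = -dx_j ∧ dx_i and dx_i ∧ dx_i = 0. For each pair (i, j) with i < j, the coefficient of dx_i ∧ dx_j in alpha ∧ beta is (alpha_i * beta_j - alpha_j * beta_i). Collecting: alpha ∧ beta = (x*(3*x - 4*y)) dx ∧ dy.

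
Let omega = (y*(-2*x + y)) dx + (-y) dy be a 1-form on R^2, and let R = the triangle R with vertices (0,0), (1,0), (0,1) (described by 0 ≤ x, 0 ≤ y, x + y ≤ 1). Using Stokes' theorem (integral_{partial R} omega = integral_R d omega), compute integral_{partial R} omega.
integral_(partial R) omega = 0

Stokes: integral_partial_R omega = integral_R d omega with d omega = (∂Q/∂x - ∂P/∂y) dx ∧ dy.
  ∂Q/∂x = 0
  ∂P/∂y = -2*x + 2*y
  integrand = ∂Q/∂x - ∂P/∂y = 2*x - 2*y.
Integrating over R: integral_0^1 integral_0^{1-x} (2*x - 2*y) dy dx = 0.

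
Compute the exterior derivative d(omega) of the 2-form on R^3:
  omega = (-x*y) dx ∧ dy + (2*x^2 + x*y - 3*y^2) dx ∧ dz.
d(omega) = (-x + 6*y) dx ∧ dy ∧ dz

For a 2-form omega = sum_{i<j} g_{ij} dx_i ∧ dx_j, the exterior derivative is
  d(omega) = sum_{i<j} d(g_{ij}) ∧ dx_i ∧ dx_j = sum_{i<j, k} (∂g_{ij}/∂x_k) dx_k ∧ dx_i ∧ dx_j.
Expand each term, using dx_k ∧ dx_i ∧ dx_j = sgn(permutation) dx_{(a)} ∧ dx_{(b)} ∧ dx_{(c)} with (a < b < c) sorted:
  d(2*x^2 + x*y - 3*y^2) includes (∂/∂y)(2*x^2 + x*y - 3*y^2) dy = (x - 6*y) dy, which multiplied by dx ∧ dz gives (-x + 6*y) dx ∧ dy ∧ dz
Collecting like 3-forms: d(omega) = (-x + 6*y) dx ∧ dy ∧ dz.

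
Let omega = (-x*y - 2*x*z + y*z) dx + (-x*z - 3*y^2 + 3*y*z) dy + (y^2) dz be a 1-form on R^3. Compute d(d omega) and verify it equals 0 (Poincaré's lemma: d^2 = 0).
d(d omega) = 0

Step 1: d omega = sum_{i<j} (∂f_j/∂x_i - ∂f_i/∂x_j) dx_i ∧ dx_j:
  coeff of dx ∧ dy: x - 2*z
  coeff of dx ∧ dz: 2*x - y
  coeff of dy ∧ dz: x - y
Step 2: Apply d again to each 2-form coefficient. The only possible 3-form in R^3 is dx ∧ dy ∧ dz, with coefficient
  ∂(coeff of dy∧dz)/∂x - ∂(coeff of dx∧dz)/∂y + ∂(coeff of dx∧dy)/∂z
  = ∂/∂x (x - y) - ∂/∂y (2*x - y) + ∂/∂z (x - 2*z).
Each of these terms simplifies to sums of mixed partials that cancel in pairs. The result is 0 (by equality of mixed partials for smooth functions — Schwarz / Clairaut).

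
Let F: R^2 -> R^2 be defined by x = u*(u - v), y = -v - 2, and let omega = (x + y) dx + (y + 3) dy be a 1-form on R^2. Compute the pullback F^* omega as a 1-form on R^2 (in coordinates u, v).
F^* omega = (2*u^3 - 3*u^2*v + u*v^2 - 2*u*v - 4*u + v^2 + 2*v) du + (-u^3 + u^2*v + u*v + 2*u + v - 1) dv

Using F^*(f dg) = (f ∘ F) d(g ∘ F), substitute each coordinate x_i by F_i(u, v) in f_i, and replace dx_i by d F_i = (∂F_i/∂u) du + (∂F_i/∂v) dv.
  For the x component: f_1(F) = u^2 - u*v - v - 2; d F_1 = (2*u - v) du + (-u) dv
  For the y component: f_2(F) = 1 - v; d F_2 = (0) du + (-1) dv
Combining and collecting du, dv coefficients:
  coeff of du: 2*u^3 - 3*u^2*v + u*v^2 - 2*u*v - 4*u + v^2 + 2*v
  coeff of dv: -u^3 + u^2*v + u*v + 2*u + v - 1
F^* omega = (2*u^3 - 3*u^2*v + u*v^2 - 2*u*v - 4*u + v^2 + 2*v) du + (-u^3 + u^2*v + u*v + 2*u + v - 1) dv.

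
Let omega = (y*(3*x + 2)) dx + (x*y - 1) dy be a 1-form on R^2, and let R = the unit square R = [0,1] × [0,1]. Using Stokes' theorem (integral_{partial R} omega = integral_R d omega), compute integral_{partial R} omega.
integral_(partial R) omega = -3

Stokes: integral_partial_R omega = integral_R d omega with d omega = (∂Q/∂x - ∂P/∂y) dx ∧ dy.
  ∂Q/∂x = y
  ∂P/∂y = 3*x + 2
  integrand = ∂Q/∂x - ∂P/∂y = -3*x + y - 2.
Integrating over R: integral_0^1 integral_0^1 (-3*x + y - 2) dx dy = -3.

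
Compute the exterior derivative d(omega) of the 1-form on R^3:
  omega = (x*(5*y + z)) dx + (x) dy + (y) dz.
d(omega) = (1 - 5*x) dx ∧ dy + (-x) dx ∧ dz + (1) dy ∧ dz

For a 1-form omega = sum_i f_i dx_i, the exterior derivative is
  d(omega) = sum_{i < j} (∂f_j/∂x_i - ∂f_i/∂x_j) dx_i ∧ dx_j.
  coefficient of dx ∧ dy: ∂f_2/∂x - ∂f_1/∂y = ∂(x)/∂x - ∂(x*(5*y + z))/∂y = 1 - 5*x
  coefficient of dx ∧ dz: ∂f_3/∂x - ∂f_1/∂z = ∂(y)/∂x - ∂(x*(5*y + z))/∂z = -x
  coefficient of dy ∧ dz: ∂f_3/∂y - ∂f_2/∂z = ∂(y)/∂y - ∂(x)/∂z = 1
Assembling: d(omega) = (1 - 5*x) dx ∧ dy + (-x) dx ∧ dz + (1) dy ∧ dz.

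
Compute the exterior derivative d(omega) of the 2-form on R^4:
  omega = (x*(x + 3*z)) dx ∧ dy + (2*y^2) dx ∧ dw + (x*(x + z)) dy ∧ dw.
d(omega) = (3*x) dx ∧ dy ∧ dz + (2*x - 4*y + z) dx ∧ dy ∧ dw + (-x) dy ∧ dz ∧ dw

For a 2-form omega = sum_{i<j} g_{ij} dx_i ∧ dx_j, the exterior derivative is
  d(omega) = sum_{i<j} d(g_{ij}) ∧ dx_i ∧ dx_j = sum_{i<j, k} (∂g_{ij}/∂x_k) dx_k ∧ dx_i ∧ dx_j.
Expand each term, using dx_k ∧ dx_i ∧ dx_j = sgn(permutation) dx_{(a)} ∧ dx_{(b)} ∧ dx_{(c)} with (a < b < c) sorted:
  d(x*(x + 3*z)) includes (∂/∂z)(x*(x + 3*z)) dz = (3*x) dz, which multiplied by dx ∧ dy gives (3*x) dx ∧ dy ∧ dz
  d(2*y^2) includes (∂/∂y)(2*y^2) dy = (4*y) dy, which multiplied by dx ∧ dw gives (-4*y) dx ∧ dy ∧ dw
  d(x*(x + z)) includes (∂/∂x)(x*(x + z)) dx = (2*x + z) dx, which multiplied by dy ∧ dw gives (2*x + z) dx ∧ dy ∧ dw
  d(x*(x + z)) includes (∂/∂z)(x*(x + z)) dz = (x) dz, which multiplied by dy ∧ dw gives (-x) dy ∧ dz ∧ dw
Collecting like 3-forms: d(omega) = (3*x) dx ∧ dy ∧ dz + (2*x - 4*y + z) dx ∧ dy ∧ dw + (-x) dy ∧ dz ∧ dw.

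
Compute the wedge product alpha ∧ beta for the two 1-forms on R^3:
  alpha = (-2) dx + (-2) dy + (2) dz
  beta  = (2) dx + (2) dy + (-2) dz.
alpha ∧ beta = 0

Distribute the wedge, using dx_i ∧ dx_j = -dx_j ∧ dx_i and dx_i ∧ dx_i = 0. For each pair (i, j) with i < j, the coefficient of dx_i ∧ dx_j in alpha ∧ beta is (alpha_i * beta_j - alpha_j * beta_i). Collecting: alpha ∧ beta = 0.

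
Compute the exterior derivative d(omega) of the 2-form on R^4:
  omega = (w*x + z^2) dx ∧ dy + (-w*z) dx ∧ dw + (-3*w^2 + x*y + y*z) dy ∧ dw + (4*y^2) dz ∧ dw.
d(omega) = (2*z) dx ∧ dy ∧ dz + (x + y) dx ∧ dy ∧ dw + (w) dx ∧ dz ∧ dw + (7*y) dy ∧ dz ∧ dw

For a 2-form omega = sum_{i<j} g_{ij} dx_i ∧ dx_j, the exterior derivative is
  d(omega) = sum_{i<j} d(g_{ij}) ∧ dx_i ∧ dx_j = sum_{i<j, k} (∂g_{ij}/∂x_k) dx_k ∧ dx_i ∧ dx_j.
Expand each term, using dx_k ∧ dx_i ∧ dx_j = sgn(permutation) dx_{(a)} ∧ dx_{(b)} ∧ dx_{(c)} with (a < b < c) sorted:
  d(w*x + z^2) includes (∂/∂z)(w*x + z^2) dz = (2*z) dz, which multiplied by dx ∧ dy gives (2*z) dx ∧ dy ∧ dz
  d(w*x + z^2) includes (∂/∂w)(w*x + z^2) dw = (x) dw, which multiplied by dx ∧ dy gives (x) dx ∧ dy ∧ dw
  d(-w*z) includes (∂/∂z)(-w*z) dz = (-w) dz, which multiplied by dx ∧ dw gives (w) dx ∧ dz ∧ dw
  d(-3*w^2 + x*y + y*z) includes (∂/∂x)(-3*w^2 + x*y + y*z) dx = (y) dx, which multiplied by dy ∧ dw gives (y) dx ∧ dy ∧ dw
  d(-3*w^2 + x*y + y*z) includes (∂/∂z)(-3*w^2 + x*y + y*z) dz = (y) dz, which multiplied by dy ∧ dw gives (-y) dy ∧ dz ∧ dw
  d(4*y^2) includes (∂/∂y)(4*y^2) dy = (8*y) dy, which multiplied by dz ∧ dw gives (8*y) dy ∧ dz ∧ dw
Collecting like 3-forms: d(omega) = (2*z) dx ∧ dy ∧ dz + (x + y) dx ∧ dy ∧ dw + (w) dx ∧ dz ∧ dw + (7*y) dy ∧ dz ∧ dw.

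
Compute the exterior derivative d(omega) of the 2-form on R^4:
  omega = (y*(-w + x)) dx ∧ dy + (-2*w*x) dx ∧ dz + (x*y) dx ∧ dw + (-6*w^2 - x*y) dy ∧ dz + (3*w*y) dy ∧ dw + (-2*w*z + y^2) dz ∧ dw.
d(omega) = (-x - y) dx ∧ dy ∧ dw + (-2*x) dx ∧ dz ∧ dw + (-y) dx ∧ dy ∧ dz + (-12*w + 2*y) dy ∧ dz ∧ dw

For a 2-form omega = sum_{i<j} g_{ij} dx_i ∧ dx_j, the exterior derivative is
  d(omega) = sum_{i<j} d(g_{ij}) ∧ dx_i ∧ dx_j = sum_{i<j, k} (∂g_{ij}/∂x_k) dx_k ∧ dx_i ∧ dx_j.
Expand each term, using dx_k ∧ dx_i ∧ dx_j = sgn(permutation) dx_{(a)} ∧ dx_{(b)} ∧ dx_{(c)} with (a < b < c) sorted:
  d(y*(-w + x)) includes (∂/∂w)(y*(-w + x)) dw = (-y) dw, which multiplied by dx ∧ dy gives (-y) dx ∧ dy ∧ dw
  d(-2*w*x) includes (∂/∂w)(-2*w*x) dw = (-2*x) dw, which multiplied by dx ∧ dz gives (-2*x) dx ∧ dz ∧ dw
  d(x*y) includes (∂/∂y)(x*y) dy = (x) dy, which multiplied by dx ∧ dw gives (-x) dx ∧ dy ∧ dw
  d(-6*w^2 - x*y) includes (∂/∂x)(-6*w^2 - x*y) dx = (-y) dx, which multiplied by dy ∧ dz gives (-y) dx ∧ dy ∧ dz
  d(-6*w^2 - x*y) includes (∂/∂w)(-6*w^2 - x*y) dw = (-12*w) dw, which multiplied by dy ∧ dz gives (-12*w) dy ∧ dz ∧ dw
  d(-2*w*z + y^2) includes (∂/∂y)(-2*w*z + y^2) dy = (2*y) dy, which multiplied by dz ∧ dw gives (2*y) dy ∧ dz ∧ dw
Collecting like 3-forms: d(omega) = (-x - y) dx ∧ dy ∧ dw + (-2*x) dx ∧ dz ∧ dw + (-y) dx ∧ dy ∧ dz + (-12*w + 2*y) dy ∧ dz ∧ dw.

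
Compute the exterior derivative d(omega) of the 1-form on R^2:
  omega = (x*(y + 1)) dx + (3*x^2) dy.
d(omega) = (5*x) dx ∧ dy

For a 1-form omega = sum_i f_i dx_i, the exterior derivative is
  d(omega) = sum_{i < j} (∂f_j/∂x_i - ∂f_i/∂x_j) dx_i ∧ dx_j.
  coefficient of dx ∧ dy: ∂f_2/∂x - ∂f_1/∂y = ∂(3*x^2)/∂x - ∂(x*(y + 1))/∂y = 5*x
Assembling: d(omega) = (5*x) dx ∧ dy.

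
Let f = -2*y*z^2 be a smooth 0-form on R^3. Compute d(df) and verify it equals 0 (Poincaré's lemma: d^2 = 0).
d(df) = 0

Step 1: df = sum_i (∂f/∂x_i) dx_i = (0) dx + (-2*z^2) dy + (-4*y*z) dz.
Step 2: Apply d again. Using the 1-form formula, the coefficient of dx ∧ dy in d(df) is ∂^2 f/∂x ∂y - ∂^2 f/∂y ∂x = (0) - (0) = 0 (equality of mixed partials for smooth f).
Similarly for dx ∧ dz and dy ∧ dz — all coefficients vanish. So d(df) = 0.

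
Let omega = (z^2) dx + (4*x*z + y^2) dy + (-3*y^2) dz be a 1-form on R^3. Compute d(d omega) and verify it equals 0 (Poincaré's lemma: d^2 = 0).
d(d omega) = 0

Step 1: d omega = sum_{i<j} (∂f_j/∂x_i - ∂f_i/∂x_j) dx_i ∧ dx_j:
  coeff of dx ∧ dy: 4*z
  coeff of dx ∧ dz: -2*z
  coeff of dy ∧ dz: -4*x - 6*y
Step 2: Apply d again to each 2-form coefficient. The only possible 3-form in R^3 is dx ∧ dy ∧ dz, with coefficient
  ∂(coeff of dy∧dz)/∂x - ∂(coeff of dx∧dz)/∂y + ∂(coeff of dx∧dy)/∂z
  = ∂/∂x (-4*x - 6*y) - ∂/∂y (-2*z) + ∂/∂z (4*z).
Each of these terms simplifies to sums of mixed partials that cancel in pairs. The result is 0 (by equality of mixed partials for smooth functions — Schwarz / Clairaut).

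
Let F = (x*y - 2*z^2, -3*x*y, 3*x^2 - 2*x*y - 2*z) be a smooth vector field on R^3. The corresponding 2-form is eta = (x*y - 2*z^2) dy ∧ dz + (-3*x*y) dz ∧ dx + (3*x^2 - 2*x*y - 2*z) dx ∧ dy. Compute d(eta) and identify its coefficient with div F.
d(eta) = (-3*x + y - 2) dx ∧ dy ∧ dz; div F = -3*x + y - 2

For a 2-form in R^3 of the form above, applying d gives a 3-form with coefficient ∂P/∂x + ∂Q/∂y + ∂R/∂z:
  ∂P/∂x = y
  ∂Q/∂y = -3*x
  ∂R/∂z = -2
Sum = -3*x + y - 2, which is exactly div F.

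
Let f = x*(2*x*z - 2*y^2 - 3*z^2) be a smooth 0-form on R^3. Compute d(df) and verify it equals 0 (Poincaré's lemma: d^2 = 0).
d(df) = 0

Step 1: df = sum_i (∂f/∂x_i) dx_i = (4*x*z - 2*y^2 - 3*z^2) dx + (-4*x*y) dy + (2*x*(x - 3*z)) dz.
Step 2: Apply d again. Using the 1-form formula, the coefficient of dx ∧ dy in d(df) is ∂^2 f/∂x ∂y - ∂^2 f/∂y ∂x = (-4*y) - (-4*y) = 0 (equality of mixed partials for smooth f).
Similarly for dx ∧ dz and dy ∧ dz — all coefficients vanish. So d(df) = 0.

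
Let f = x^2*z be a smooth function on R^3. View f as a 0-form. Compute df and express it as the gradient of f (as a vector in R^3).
df = (2*x*z) dx + (0) dy + (x^2) dz; grad f = (2*x*z, 0, x^2)

For a 0-form f, d f = (∂f/∂x) dx + (∂f/∂y) dy + (∂f/∂z) dz. The components of the vector representation are exactly the entries of grad f in Cartesian coordinates:
  ∂f/∂x = 2*x*z
  ∂f/∂y = 0
  ∂f/∂z = x^2.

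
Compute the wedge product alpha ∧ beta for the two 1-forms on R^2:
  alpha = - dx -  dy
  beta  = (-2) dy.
alpha ∧ beta = (2) dx ∧ dy

Distribute the wedge, using dx_i ∧ dx_j = -dx_j ∧ dx_i and dx_i ∧ dx_i = 0. For each pair (i, j) with i < j, the coefficient of dx_i ∧ dx_j in alpha ∧ beta is (alpha_i * beta_j - alpha_j * beta_i). Collecting: alpha ∧ beta = (2) dx ∧ dy.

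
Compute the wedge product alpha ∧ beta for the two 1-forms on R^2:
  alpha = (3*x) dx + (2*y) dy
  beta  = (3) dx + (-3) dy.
alpha ∧ beta = (-9*x - 6*y) dx ∧ dy

Distribute the wedge, using dx_i ∧ dx_j = -dx_j ∧ dx_i and dx_i ∧ dx_i = 0. For each pair (i, j) with i < j, the coefficient of dx_i ∧ dx_j in alpha ∧ beta is (alpha_i * beta_j - alpha_j * beta_i). Collecting: alpha ∧ beta = (-9*x - 6*y) dx ∧ dy.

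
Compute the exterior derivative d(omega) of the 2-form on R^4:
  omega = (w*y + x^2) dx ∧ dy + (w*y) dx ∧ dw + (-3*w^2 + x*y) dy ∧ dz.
d(omega) = (-w + y) dx ∧ dy ∧ dw + (y) dx ∧ dy ∧ dz + (-6*w) dy ∧ dz ∧ dw

For a 2-form omega = sum_{i<j} g_{ij} dx_i ∧ dx_j, the exterior derivative is
  d(omega) = sum_{i<j} d(g_{ij}) ∧ dx_i ∧ dx_j = sum_{i<j, k} (∂g_{ij}/∂x_k) dx_k ∧ dx_i ∧ dx_j.
Expand each term, using dx_k ∧ dx_i ∧ dx_j = sgn(permutation) dx_{(a)} ∧ dx_{(b)} ∧ dx_{(c)} with (a < b < c) sorted:
  d(w*y + x^2) includes (∂/∂w)(w*y + x^2) dw = (y) dw, which multiplied by dx ∧ dy gives (y) dx ∧ dy ∧ dw
  d(w*y) includes (∂/∂y)(w*y) dy = (w) dy, which multiplied by dx ∧ dw gives (-w) dx ∧ dy ∧ dw
  d(-3*w^2 + x*y) includes (∂/∂x)(-3*w^2 + x*y) dx = (y) dx, which multiplied by dy ∧ dz gives (y) dx ∧ dy ∧ dz
  d(-3*w^2 + x*y) includes (∂/∂w)(-3*w^2 + x*y) dw = (-6*w) dw, which multiplied by dy ∧ dz gives (-6*w) dy ∧ dz ∧ dw
Collecting like 3-forms: d(omega) = (-w + y) dx ∧ dy ∧ dw + (y) dx ∧ dy ∧ dz + (-6*w) dy ∧ dz ∧ dw.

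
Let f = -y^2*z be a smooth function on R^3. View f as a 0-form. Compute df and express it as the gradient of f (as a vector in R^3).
df = (0) dx + (-2*y*z) dy + (-y^2) dz; grad f = (0, -2*y*z, -y^2)

For a 0-form f, d f = (∂f/∂x) dx + (∂f/∂y) dy + (∂f/∂z) dz. The components of the vector representation are exactly the entries of grad f in Cartesian coordinates:
  ∂f/∂x = 0
  ∂f/∂y = -2*y*z
  ∂f/∂z = -y^2.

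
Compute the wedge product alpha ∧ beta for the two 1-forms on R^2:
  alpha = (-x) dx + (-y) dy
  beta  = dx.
alpha ∧ beta = (y) dx ∧ dy

Distribute the wedge, using dx_i ∧ dx_j = -dx_j ∧ dx_i and dx_i ∧ dx_i = 0. For each pair (i, j) with i < j, the coefficient of dx_i ∧ dx_j in alpha ∧ beta is (alpha_i * beta_j - alpha_j * beta_i). Collecting: alpha ∧ beta = (y) dx ∧ dy.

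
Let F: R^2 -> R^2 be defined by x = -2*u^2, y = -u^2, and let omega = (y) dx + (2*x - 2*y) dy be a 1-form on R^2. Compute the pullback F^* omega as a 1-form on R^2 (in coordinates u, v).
F^* omega = (8*u^3) du

Using F^*(f dg) = (f ∘ F) d(g ∘ F), substitute each coordinate x_i by F_i(u, v) in f_i, and replace dx_i by d F_i = (∂F_i/∂u) du + (∂F_i/∂v) dv.
  For the x component: f_1(F) = -u^2; d F_1 = (-4*u) du + (0) dv
  For the y component: f_2(F) = -2*u^2; d F_2 = (-2*u) du + (0) dv
Combining and collecting du, dv coefficients:
  coeff of du: 8*u^3
  coeff of dv: 0
F^* omega = (8*u^3) du.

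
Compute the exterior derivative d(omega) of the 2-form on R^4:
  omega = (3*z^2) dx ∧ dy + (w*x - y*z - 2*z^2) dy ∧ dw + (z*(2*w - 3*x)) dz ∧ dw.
d(omega) = (6*z) dx ∧ dy ∧ dz + (w) dx ∧ dy ∧ dw + (y + 4*z) dy ∧ dz ∧ dw + (-3*z) dx ∧ dz ∧ dw

For a 2-form omega = sum_{i<j} g_{ij} dx_i ∧ dx_j, the exterior derivative is
  d(omega) = sum_{i<j} d(g_{ij}) ∧ dx_i ∧ dx_j = sum_{i<j, k} (∂g_{ij}/∂x_k) dx_k ∧ dx_i ∧ dx_j.
Expand each term, using dx_k ∧ dx_i ∧ dx_j = sgn(permutation) dx_{(a)} ∧ dx_{(b)} ∧ dx_{(c)} with (a < b < c) sorted:
  d(3*z^2) includes (∂/∂z)(3*z^2) dz = (6*z) dz, which multiplied by dx ∧ dy gives (6*z) dx ∧ dy ∧ dz
  d(w*x - y*z - 2*z^2) includes (∂/∂x)(w*x - y*z - 2*z^2) dx = (w) dx, which multiplied by dy ∧ dw gives (w) dx ∧ dy ∧ dw
  d(w*x - y*z - 2*z^2) includes (∂/∂z)(w*x - y*z - 2*z^2) dz = (-y - 4*z) dz, which multiplied by dy ∧ dw gives (y + 4*z) dy ∧ dz ∧ dw
  d(z*(2*w - 3*x)) includes (∂/∂x)(z*(2*w - 3*x)) dx = (-3*z) dx, which multiplied by dz ∧ dw gives (-3*z) dx ∧ dz ∧ dw
Collecting like 3-forms: d(omega) = (6*z) dx ∧ dy ∧ dz + (w) dx ∧ dy ∧ dw + (y + 4*z) dy ∧ dz ∧ dw + (-3*z) dx ∧ dz ∧ dw.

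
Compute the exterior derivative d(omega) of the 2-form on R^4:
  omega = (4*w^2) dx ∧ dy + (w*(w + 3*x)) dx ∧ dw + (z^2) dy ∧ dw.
d(omega) = (8*w) dx ∧ dy ∧ dw + (-2*z) dy ∧ dz ∧ dw

For a 2-form omega = sum_{i<j} g_{ij} dx_i ∧ dx_j, the exterior derivative is
  d(omega) = sum_{i<j} d(g_{ij}) ∧ dx_i ∧ dx_j = sum_{i<j, k} (∂g_{ij}/∂x_k) dx_k ∧ dx_i ∧ dx_j.
Expand each term, using dx_k ∧ dx_i ∧ dx_j = sgn(permutation) dx_{(a)} ∧ dx_{(b)} ∧ dx_{(c)} with (a < b < c) sorted:
  d(4*w^2) includes (∂/∂w)(4*w^2) dw = (8*w) dw, which multiplied by dx ∧ dy gives (8*w) dx ∧ dy ∧ dw
  d(z^2) includes (∂/∂z)(z^2) dz = (2*z) dz, which multiplied by dy ∧ dw gives (-2*z) dy ∧ dz ∧ dw
Collecting like 3-forms: d(omega) = (8*w) dx ∧ dy ∧ dw + (-2*z) dy ∧ dz ∧ dw.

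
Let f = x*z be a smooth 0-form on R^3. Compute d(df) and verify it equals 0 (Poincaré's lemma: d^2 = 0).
d(df) = 0

Step 1: df = sum_i (∂f/∂x_i) dx_i = (z) dx + (0) dy + (x) dz.
Step 2: Apply d again. Using the 1-form formula, the coefficient of dx ∧ dy in d(df) is ∂^2 f/∂x ∂y - ∂^2 f/∂y ∂x = (0) - (0) = 0 (equality of mixed partials for smooth f).
Similarly for dx ∧ dz and dy ∧ dz — all coefficients vanish. So d(df) = 0.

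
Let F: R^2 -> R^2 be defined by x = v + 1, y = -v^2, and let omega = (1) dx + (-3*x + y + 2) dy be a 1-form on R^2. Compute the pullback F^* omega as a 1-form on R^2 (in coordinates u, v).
F^* omega = (2*v^3 + 6*v^2 + 2*v + 1) dv

Using F^*(f dg) = (f ∘ F) d(g ∘ F), substitute each coordinate x_i by F_i(u, v) in f_i, and replace dx_i by d F_i = (∂F_i/∂u) du + (∂F_i/∂v) dv.
  For the x component: f_1(F) = 1; d F_1 = (0) du + (1) dv
  For the y component: f_2(F) = -v^2 - 3*v - 1; d F_2 = (0) du + (-2*v) dv
Combining and collecting du, dv coefficients:
  coeff of du: 0
  coeff of dv: 2*v^3 + 6*v^2 + 2*v + 1
F^* omega = (2*v^3 + 6*v^2 + 2*v + 1) dv.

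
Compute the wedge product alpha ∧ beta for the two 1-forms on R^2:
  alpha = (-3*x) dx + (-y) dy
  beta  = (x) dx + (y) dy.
alpha ∧ beta = (-2*x*y) dx ∧ dy

Distribute the wedge, using dx_i ∧ dx_j = -dx_j ∧ dx_i and dx_i ∧ dx_i = 0. For each pair (i, j) with i < j, the coefficient of dx_i ∧ dx_j in alpha ∧ beta is (alpha_i * beta_j - alpha_j * beta_i). Collecting: alpha ∧ beta = (-2*x*y) dx ∧ dy.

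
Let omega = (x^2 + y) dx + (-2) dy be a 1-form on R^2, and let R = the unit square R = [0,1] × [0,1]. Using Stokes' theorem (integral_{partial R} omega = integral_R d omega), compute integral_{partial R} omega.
integral_(partial R) omega = -1

Stokes: integral_partial_R omega = integral_R d omega with d omega = (∂Q/∂x - ∂P/∂y) dx ∧ dy.
  ∂Q/∂x = 0
  ∂P/∂y = 1
  integrand = ∂Q/∂x - ∂P/∂y = -1.
Integrating over R: integral_0^1 integral_0^1 (-1) dx dy = -1.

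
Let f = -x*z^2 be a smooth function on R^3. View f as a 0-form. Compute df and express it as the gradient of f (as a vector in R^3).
df = (-z^2) dx + (0) dy + (-2*x*z) dz; grad f = (-z^2, 0, -2*x*z)

For a 0-form f, d f = (∂f/∂x) dx + (∂f/∂y) dy + (∂f/∂z) dz. The components of the vector representation are exactly the entries of grad f in Cartesian coordinates:
  ∂f/∂x = -z^2
  ∂f/∂y = 0
  ∂f/∂z = -2*x*z.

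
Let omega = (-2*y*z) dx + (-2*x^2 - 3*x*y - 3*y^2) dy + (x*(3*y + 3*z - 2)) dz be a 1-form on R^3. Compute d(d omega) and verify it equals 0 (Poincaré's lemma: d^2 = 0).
d(d omega) = 0

Step 1: d omega = sum_{i<j} (∂f_j/∂x_i - ∂f_i/∂x_j) dx_i ∧ dx_j:
  coeff of dx ∧ dy: -4*x - 3*y + 2*z
  coeff of dx ∧ dz: 5*y + 3*z - 2
  coeff of dy ∧ dz: 3*x
Step 2: Apply d again to each 2-form coefficient. The only possible 3-form in R^3 is dx ∧ dy ∧ dz, with coefficient
  ∂(coeff of dy∧dz)/∂x - ∂(coeff of dx∧dz)/∂y + ∂(coeff of dx∧dy)/∂z
  = ∂/∂x (3*x) - ∂/∂y (5*y + 3*z - 2) + ∂/∂z (-4*x - 3*y + 2*z).
Each of these terms simplifies to sums of mixed partials that cancel in pairs. The result is 0 (by equality of mixed partials for smooth functions — Schwarz / Clairaut).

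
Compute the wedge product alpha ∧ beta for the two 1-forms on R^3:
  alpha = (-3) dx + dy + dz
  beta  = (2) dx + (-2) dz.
alpha ∧ beta = (4) dx ∧ dz + (-2) dx ∧ dy + (-2) dy ∧ dz

Distribute the wedge, using dx_i ∧ dx_j = -dx_j ∧ dx_i and dx_i ∧ dx_i = 0. For each pair (i, j) with i < j, the coefficient of dx_i ∧ dx_j in alpha ∧ beta is (alpha_i * beta_j - alpha_j * beta_i). Collecting: alpha ∧ beta = (4) dx ∧ dz + (-2) dx ∧ dy + (-2) dy ∧ dz.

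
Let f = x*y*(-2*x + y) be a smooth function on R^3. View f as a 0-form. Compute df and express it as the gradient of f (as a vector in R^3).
df = (y*(-4*x + y)) dx + (2*x*(-x + y)) dy + (0) dz; grad f = (y*(-4*x + y), 2*x*(-x + y), 0)

For a 0-form f, d f = (∂f/∂x) dx + (∂f/∂y) dy + (∂f/∂z) dz. The components of the vector representation are exactly the entries of grad f in Cartesian coordinates:
  ∂f/∂x = y*(-4*x + y)
  ∂f/∂y = 2*x*(-x + y)
  ∂f/∂z = 0.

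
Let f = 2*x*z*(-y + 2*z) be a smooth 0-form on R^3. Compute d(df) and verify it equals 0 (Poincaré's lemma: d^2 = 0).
d(df) = 0

Step 1: df = sum_i (∂f/∂x_i) dx_i = (2*z*(-y + 2*z)) dx + (-2*x*z) dy + (2*x*(-y + 4*z)) dz.
Step 2: Apply d again. Using the 1-form formula, the coefficient of dx ∧ dy in d(df) is ∂^2 f/∂x ∂y - ∂^2 f/∂y ∂x = (-2*z) - (-2*z) = 0 (equality of mixed partials for smooth f).
Similarly for dx ∧ dz and dy ∧ dz — all coefficients vanish. So d(df) = 0.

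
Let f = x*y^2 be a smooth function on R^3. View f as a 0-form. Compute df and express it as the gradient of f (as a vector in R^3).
df = (y^2) dx + (2*x*y) dy + (0) dz; grad f = (y^2, 2*x*y, 0)

For a 0-form f, d f = (∂f/∂x) dx + (∂f/∂y) dy + (∂f/∂z) dz. The components of the vector representation are exactly the entries of grad f in Cartesian coordinates:
  ∂f/∂x = y^2
  ∂f/∂y = 2*x*y
  ∂f/∂z = 0.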